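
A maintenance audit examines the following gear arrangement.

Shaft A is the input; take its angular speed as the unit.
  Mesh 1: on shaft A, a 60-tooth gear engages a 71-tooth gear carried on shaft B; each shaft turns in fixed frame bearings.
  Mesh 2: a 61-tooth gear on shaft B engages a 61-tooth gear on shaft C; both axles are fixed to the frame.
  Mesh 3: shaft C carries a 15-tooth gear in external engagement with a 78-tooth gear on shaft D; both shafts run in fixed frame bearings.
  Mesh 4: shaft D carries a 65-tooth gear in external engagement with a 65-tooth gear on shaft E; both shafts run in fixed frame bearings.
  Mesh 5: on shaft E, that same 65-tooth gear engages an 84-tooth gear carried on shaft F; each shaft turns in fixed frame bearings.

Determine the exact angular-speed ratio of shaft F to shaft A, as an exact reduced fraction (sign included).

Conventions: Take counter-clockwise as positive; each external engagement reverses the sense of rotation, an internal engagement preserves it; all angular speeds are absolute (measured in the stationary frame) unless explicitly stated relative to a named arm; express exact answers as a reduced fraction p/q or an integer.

class = fixed-axis compound train [5 meshes; 5 ratios multiply, 5 sense flips]
mesh 1 [60T→71T]: running ratio 60/71, sense −
mesh 2 [61T→61T]: running ratio 60/71, sense +
mesh 3 [15T→78T]: running ratio 150/923, sense −
mesh 4 [65T→65T]: running ratio 150/923, sense +
mesh 5 [65T→84T]: running ratio 125/994, sense −
ω_out/ω_in = -125/994

-125/994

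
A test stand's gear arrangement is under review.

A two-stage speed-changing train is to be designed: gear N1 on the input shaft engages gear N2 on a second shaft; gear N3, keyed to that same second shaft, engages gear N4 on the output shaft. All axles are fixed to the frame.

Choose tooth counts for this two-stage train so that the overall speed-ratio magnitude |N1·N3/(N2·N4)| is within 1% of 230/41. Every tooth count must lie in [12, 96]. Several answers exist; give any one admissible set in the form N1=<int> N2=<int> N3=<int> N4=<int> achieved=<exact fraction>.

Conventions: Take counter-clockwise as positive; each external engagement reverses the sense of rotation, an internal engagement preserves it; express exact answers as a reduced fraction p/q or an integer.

topology: fixed-axis compound train — 2 stages, target 230/41
target = 230/41 in lowest terms: an exact hit needs N1·N3 = k·230 and N2·N4 = k·41 for one integer k, every count in [12, 96]; additionally prefer no 1:1 stage (N1 ≠ N2, N3 ≠ N4)
k = 1…11: no 1:1-free in-range split of k·230 and k·41 into factor pairs; take k = 12
k = 12: N1·N3 = 2760 = 30·92, N2·N4 = 492 = 12·41
achieved = 30·92/(12·41) = 230/41; |achieved − target| = 0 ≤ 23/410 ✓

N1=30 N2=12 N3=92 N4=41 achieved=230/41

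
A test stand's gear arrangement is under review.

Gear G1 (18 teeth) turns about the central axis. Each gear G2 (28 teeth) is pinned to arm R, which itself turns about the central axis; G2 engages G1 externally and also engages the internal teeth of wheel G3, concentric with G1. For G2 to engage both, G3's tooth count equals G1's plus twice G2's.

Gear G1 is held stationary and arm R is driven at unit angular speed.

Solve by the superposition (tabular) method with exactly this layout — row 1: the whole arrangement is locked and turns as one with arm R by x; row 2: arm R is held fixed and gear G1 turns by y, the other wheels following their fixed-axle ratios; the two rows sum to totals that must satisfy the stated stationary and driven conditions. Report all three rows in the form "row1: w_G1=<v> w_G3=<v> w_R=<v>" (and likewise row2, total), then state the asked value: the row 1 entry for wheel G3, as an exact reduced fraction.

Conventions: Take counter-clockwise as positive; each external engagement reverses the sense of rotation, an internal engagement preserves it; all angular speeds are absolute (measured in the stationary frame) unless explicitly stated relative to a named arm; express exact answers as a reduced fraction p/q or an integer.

recognized (axles ride arm R): planetary set, 18/28/74 teeth
superposition row 1 [locked train]: every member turns x
row 2 — arm fixed, fixed-axis ratios: sun y, ring −(18/74)·y, arm 0
boundary: total ω_sun = x + y = 0 and total ω_arm = x = 1  ⇒  y = -1, x = 1
row 2 ring = −(18/74)·(-1) = 9/37
totals (row 1 + row 2): sun 1 + (-1) = 0, ring 1 + 9/37 = 46/37, arm 1 + 0 = 1
asked cell (row1, ring) = 1

row1: w_G1=1 w_G3=1 w_R=1
row2: w_G1=-1 w_G3=9/37 w_R=0
total: w_G1=0 w_G3=46/37 w_R=1
asked value: 1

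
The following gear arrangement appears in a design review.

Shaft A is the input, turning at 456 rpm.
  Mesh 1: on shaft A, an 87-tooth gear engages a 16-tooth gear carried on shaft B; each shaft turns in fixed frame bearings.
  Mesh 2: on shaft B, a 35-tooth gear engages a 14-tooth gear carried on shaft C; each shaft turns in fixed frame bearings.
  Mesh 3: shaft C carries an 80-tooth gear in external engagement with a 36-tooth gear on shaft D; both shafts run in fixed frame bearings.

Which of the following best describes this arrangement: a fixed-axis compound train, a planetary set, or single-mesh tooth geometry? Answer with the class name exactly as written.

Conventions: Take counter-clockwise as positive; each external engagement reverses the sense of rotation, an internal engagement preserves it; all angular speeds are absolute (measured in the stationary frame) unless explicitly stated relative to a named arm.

topology: fixed-axis compound train — 3 meshes, A→D
classification: fixed-axis compound train

fixed-axis compound train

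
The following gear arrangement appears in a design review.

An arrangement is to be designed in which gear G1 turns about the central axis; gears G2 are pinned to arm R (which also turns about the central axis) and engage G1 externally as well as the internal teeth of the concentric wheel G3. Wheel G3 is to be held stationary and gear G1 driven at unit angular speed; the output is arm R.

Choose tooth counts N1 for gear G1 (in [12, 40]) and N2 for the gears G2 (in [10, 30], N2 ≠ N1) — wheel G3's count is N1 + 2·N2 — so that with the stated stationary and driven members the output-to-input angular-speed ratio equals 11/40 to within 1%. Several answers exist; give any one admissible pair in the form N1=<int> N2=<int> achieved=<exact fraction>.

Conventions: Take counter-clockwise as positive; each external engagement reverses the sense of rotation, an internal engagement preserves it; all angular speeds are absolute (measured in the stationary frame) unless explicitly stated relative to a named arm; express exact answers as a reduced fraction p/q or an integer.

planetary set to be sized for 11/40 (Willis relation)
Willis with ω_ring = 0: ω_arm/ω_sun = N1/(N1+N3); set equal to 11/40  ⇒  N3/N1 = 1/(11/40) − 1 = 29/11
N3 = N1 + 2·N2  ⇒  N2/N1 = (N3/N1 − 1)/2 = (29/11 − 1)/2 = 9/11
smallest multiple with N1 ≥ 12 and N2 ≥ 10: k = 2  ⇒  N1 = 2·11 = 22, N2 = 2·9 = 18 (N1 ≤ 40, N2 ≤ 30, N2 ≠ N1 ✓), N3 = 22 + 2·18 = 58
check: N1/(N1+N3) with N1 = 22, N3 = 58 gives 11/40; |achieved − target| = 0 ≤ 11/4000 ✓

N1=22 N2=18 achieved=11/40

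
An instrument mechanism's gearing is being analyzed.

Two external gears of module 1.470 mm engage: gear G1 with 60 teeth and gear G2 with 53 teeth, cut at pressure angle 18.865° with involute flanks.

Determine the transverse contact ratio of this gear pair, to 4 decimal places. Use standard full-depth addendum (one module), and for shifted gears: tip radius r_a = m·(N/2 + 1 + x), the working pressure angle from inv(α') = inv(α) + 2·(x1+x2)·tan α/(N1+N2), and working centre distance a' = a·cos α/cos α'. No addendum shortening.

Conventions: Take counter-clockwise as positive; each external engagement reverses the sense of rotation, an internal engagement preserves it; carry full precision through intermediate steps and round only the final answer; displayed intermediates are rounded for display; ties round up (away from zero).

recognized (one external pair, fixed centres): single-mesh tooth geometry, m = 1.470, N1 = 60, N2 = 53
base radii: r_b1 = 41.731083, r_b2 = 36.862456
tip radii: r_a1 = 45.570000, r_a2 = 40.425000
no profile shift: α' = α, a' = a
action lengths: √(r_a1²−r_b1²) = 18.306874, √(r_a2²−r_b2²) = 16.593370
base pitch p_b = π·m·cos α = 4.370069
CR = (18.306874 + 16.593370 − 83.055000·sin 18.86500°)/4.370069 = 1.840998
contact ratio ≈ 1.8410

1.8410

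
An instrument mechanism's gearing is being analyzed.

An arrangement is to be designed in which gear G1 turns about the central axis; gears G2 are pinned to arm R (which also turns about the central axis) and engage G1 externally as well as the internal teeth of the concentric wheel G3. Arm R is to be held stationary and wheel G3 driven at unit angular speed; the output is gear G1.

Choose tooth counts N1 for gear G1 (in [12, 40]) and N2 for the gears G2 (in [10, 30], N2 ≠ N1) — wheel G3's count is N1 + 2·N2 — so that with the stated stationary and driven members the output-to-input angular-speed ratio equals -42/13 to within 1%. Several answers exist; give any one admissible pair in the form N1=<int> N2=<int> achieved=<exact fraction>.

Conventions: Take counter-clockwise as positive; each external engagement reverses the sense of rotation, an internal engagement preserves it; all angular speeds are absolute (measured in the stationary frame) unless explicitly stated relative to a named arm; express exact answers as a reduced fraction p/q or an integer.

topology: planetary set — design target -42/13, arm = carrier (Willis)
Willis with ω_arm = 0: ω_sun/ω_ring = −N3/N1; set equal to -42/13  ⇒  N3/N1 = −(-42/13) = 42/13
N3 = N1 + 2·N2  ⇒  N2/N1 = (N3/N1 − 1)/2 = (42/13 − 1)/2 = 29/26
smallest multiple with N1 ≥ 12 and N2 ≥ 10: k = 1  ⇒  N1 = 1·26 = 26, N2 = 1·29 = 29 (N1 ≤ 40, N2 ≤ 30, N2 ≠ N1 ✓), N3 = 26 + 2·29 = 84
check: −N3/N1 with N1 = 26, N3 = 84 gives -42/13; |achieved − target| = 0 ≤ 21/650 ✓

N1=26 N2=29 achieved=-42/13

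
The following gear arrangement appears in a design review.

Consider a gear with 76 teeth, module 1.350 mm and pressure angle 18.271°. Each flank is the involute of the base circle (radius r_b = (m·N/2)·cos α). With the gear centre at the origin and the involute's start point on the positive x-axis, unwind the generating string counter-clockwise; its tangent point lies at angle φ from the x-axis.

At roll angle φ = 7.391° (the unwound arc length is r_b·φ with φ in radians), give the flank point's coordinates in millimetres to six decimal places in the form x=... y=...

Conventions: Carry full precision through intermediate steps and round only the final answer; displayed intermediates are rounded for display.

recognized (one wheel, involute flank): single-mesh tooth geometry, m = 1.350, N = 76
pitch radius r_p = m·N/2 = 1.350·76/2 = 51.300000
base radius r_b = r_p·cos α = 51.300000·cos 18.271° = 48.713674
roll angle φ = 7.391° = 0.12899729 rad
x = r_b·(cos φ + φ·sin φ) = 49.117294
y = r_b·(sin φ − φ·cos φ) = 0.034798

x=49.117294 y=0.034798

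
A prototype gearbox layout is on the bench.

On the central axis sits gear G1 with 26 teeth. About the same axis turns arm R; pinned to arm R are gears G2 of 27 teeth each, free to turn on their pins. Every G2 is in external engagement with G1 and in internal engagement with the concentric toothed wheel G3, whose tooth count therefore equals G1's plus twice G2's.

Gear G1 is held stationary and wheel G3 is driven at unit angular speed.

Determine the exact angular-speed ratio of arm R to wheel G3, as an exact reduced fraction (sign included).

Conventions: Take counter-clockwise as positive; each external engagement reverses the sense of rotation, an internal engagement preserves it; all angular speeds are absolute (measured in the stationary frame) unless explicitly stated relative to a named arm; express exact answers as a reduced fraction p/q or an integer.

40/53

planetary set (26T centre, 27T on arm, 80T internal) — Willis relation
ring teeth: 26 + 2·27 = 80
26(ω_sun−ω_arm) = −80(ω_ring−ω_arm),  ω_sun = 0, ω_ring = 1
26(0−ω_arm) = −80(1−ω_arm)  ⇒  106·ω_arm = 80  ⇒  ω_arm = 40/53
ω_out/ω_in = 40/53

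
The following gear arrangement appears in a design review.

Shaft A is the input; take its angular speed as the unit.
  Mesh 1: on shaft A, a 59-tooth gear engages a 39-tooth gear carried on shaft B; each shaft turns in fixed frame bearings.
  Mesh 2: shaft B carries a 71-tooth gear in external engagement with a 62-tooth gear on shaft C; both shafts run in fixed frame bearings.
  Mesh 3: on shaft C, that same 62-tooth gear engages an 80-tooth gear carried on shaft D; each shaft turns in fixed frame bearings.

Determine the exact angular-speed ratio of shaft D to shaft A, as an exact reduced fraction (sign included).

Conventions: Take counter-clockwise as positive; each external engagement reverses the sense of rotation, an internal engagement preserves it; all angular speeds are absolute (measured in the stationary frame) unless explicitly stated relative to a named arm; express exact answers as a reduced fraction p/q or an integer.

class = fixed-axis compound train [3 meshes; 3 ratios multiply, 3 sense flips]
mesh 1 [59T→39T]: running ratio 59/39, sense −
mesh 2 [71T→62T]: running ratio 4189/2418, sense +
mesh 3 [62T→80T]: running ratio 4189/3120, sense −
ω_out/ω_in = -4189/3120

-4189/3120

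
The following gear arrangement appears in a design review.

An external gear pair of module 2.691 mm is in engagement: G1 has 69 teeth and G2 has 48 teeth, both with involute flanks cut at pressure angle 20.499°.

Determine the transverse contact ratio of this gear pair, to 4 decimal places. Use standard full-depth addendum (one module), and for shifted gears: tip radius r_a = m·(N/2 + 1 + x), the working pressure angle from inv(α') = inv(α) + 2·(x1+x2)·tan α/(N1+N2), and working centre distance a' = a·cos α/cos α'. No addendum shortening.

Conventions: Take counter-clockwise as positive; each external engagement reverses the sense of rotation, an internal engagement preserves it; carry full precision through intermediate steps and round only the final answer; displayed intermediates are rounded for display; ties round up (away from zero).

topology: single-mesh involute geometry — m = 2.691, 69T/48T pair
base radii: r_b1 = 86.960745, r_b2 = 60.494431
tip radii: r_a1 = 95.530500, r_a2 = 67.275000
no profile shift: α' = α, a' = a
action lengths: √(r_a1²−r_b1²) = 39.546242, √(r_a2²−r_b2²) = 29.433814
base pitch p_b = π·m·cos α = 7.918703
CR = (39.546242 + 29.433814 − 157.423500·sin 20.49900°)/7.918703 = 1.749246
contact ratio ≈ 1.7492

1.7492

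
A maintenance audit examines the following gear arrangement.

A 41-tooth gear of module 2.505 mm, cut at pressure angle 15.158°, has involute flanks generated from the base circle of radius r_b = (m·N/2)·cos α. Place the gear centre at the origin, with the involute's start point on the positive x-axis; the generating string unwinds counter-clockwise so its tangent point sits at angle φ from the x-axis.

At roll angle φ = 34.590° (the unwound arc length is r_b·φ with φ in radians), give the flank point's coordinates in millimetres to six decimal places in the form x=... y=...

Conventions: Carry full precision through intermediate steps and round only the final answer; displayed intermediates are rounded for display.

x=57.791883 y=3.504559

recognized (one wheel, involute flank): single-mesh tooth geometry, m = 2.505, N = 41
pitch radius r_p = m·N/2 = 2.505·41/2 = 51.352500
base radius r_b = r_p·cos α = 51.352500·cos 15.158° = 49.565866
roll angle φ = 34.590° = 0.60370939 rad
x = r_b·(cos φ + φ·sin φ) = 57.791883
y = r_b·(sin φ − φ·cos φ) = 3.504559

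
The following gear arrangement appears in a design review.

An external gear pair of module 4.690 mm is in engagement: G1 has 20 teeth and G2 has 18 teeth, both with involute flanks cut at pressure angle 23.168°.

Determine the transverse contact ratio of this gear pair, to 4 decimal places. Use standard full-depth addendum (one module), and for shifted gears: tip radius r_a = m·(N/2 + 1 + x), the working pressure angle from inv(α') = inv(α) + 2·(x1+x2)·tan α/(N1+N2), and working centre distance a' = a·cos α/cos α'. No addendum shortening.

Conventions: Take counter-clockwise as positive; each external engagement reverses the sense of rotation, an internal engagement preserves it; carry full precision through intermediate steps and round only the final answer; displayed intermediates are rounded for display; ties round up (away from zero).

1.4474

recognized (one external pair, fixed centres): single-mesh tooth geometry, m = 4.690, N1 = 20, N2 = 18
base radii: r_b1 = 43.117760, r_b2 = 38.805984
tip radii: r_a1 = 51.590000, r_a2 = 46.900000
no profile shift: α' = α, a' = a
action lengths: √(r_a1²−r_b1²) = 28.326435, √(r_a2²−r_b2²) = 26.338292
base pitch p_b = π·m·cos α = 13.545844
CR = (28.326435 + 26.338292 − 89.110000·sin 23.16800°)/13.545844 = 1.447404
contact ratio ≈ 1.4474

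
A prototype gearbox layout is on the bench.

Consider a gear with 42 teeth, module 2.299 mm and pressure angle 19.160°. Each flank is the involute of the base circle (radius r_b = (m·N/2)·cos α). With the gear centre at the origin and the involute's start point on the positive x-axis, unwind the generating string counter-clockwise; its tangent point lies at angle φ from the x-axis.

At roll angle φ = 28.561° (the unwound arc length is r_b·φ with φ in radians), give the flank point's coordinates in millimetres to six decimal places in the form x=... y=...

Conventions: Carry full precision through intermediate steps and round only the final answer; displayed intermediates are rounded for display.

recognized (one wheel, involute flank): single-mesh tooth geometry, m = 2.299, N = 42
pitch radius r_p = m·N/2 = 2.299·42/2 = 48.279000
base radius r_b = r_p·cos α = 48.279000·cos 19.160° = 45.604620
roll angle φ = 28.561° = 0.49848349 rad
x = r_b·(cos φ + φ·sin φ) = 50.923516
y = r_b·(sin φ − φ·cos φ) = 1.836579

x=50.923516 y=1.836579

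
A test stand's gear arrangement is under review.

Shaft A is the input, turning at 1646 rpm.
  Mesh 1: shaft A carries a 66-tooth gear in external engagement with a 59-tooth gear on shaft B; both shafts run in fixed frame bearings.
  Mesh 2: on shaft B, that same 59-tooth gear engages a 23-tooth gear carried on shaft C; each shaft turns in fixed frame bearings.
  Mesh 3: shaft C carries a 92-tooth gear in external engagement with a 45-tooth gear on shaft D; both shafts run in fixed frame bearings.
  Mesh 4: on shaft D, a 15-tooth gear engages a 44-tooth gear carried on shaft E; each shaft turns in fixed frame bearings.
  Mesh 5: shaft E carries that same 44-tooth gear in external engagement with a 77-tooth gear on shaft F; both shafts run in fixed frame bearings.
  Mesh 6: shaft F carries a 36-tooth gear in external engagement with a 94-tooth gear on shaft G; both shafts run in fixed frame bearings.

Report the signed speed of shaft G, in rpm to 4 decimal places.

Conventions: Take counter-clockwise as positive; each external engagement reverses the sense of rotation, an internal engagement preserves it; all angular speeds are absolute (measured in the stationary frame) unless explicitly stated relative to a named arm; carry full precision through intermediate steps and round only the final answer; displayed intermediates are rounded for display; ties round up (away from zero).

class = fixed-axis compound train [6 meshes; 6 ratios multiply, 6 sense flips]
mesh 1 [66T→59T]: ω = 1646.0000×66/59 = 1841.2881 rpm, sense flips to −
mesh 2 [59T→23T]: ω = 1841.2881×59/23 = 4723.3043 rpm, sense flips to +
mesh 3 [92T→45T]: ω = 4723.3043×92/45 = 9656.5333 rpm, sense flips to −
mesh 4 [15T→44T]: ω = 9656.5333×15/44 = 3292.0000 rpm, sense flips to +
mesh 5 [44T→77T]: ω = 3292.0000×44/77 = 1881.1429 rpm, sense flips to −
mesh 6 [36T→94T]: ω = 1881.1429×36/94 = 720.4377 rpm, sense flips to +
signed output speed = +720.4377 rpm

+720.4377 rpm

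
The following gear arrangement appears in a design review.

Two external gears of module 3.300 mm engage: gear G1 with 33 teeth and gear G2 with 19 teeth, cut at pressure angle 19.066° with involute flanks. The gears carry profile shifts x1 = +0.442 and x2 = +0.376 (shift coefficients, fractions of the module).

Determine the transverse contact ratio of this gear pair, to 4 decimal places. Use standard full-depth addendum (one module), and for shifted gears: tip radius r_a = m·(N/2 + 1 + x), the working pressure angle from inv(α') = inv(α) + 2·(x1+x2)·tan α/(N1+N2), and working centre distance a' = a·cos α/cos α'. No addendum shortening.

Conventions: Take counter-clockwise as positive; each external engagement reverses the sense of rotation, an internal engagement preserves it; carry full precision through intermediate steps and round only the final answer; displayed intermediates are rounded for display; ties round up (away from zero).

topology: single-mesh involute geometry — m = 3.300, 33T/19T pair
base radii: r_b1 = 51.463032, r_b2 = 29.630231
tip radii: r_a1 = 59.208600, r_a2 = 35.890800
inv(α') = inv(19.066°) + 2·(+0.442+0.376)·tan α/(33+19) = 0.02372577  ⇒  α' = 23.21297°
a' = a·cos α / cos α' = 85.8000·cos 19.066°/cos 23.21297° = 88.236335
action lengths: √(r_a1²−r_b1²) = 29.278228, √(r_a2²−r_b2²) = 20.253369
base pitch p_b = π·m·cos α = 9.798538
CR = (29.278228 + 20.253369 − 88.236335·sin 23.21297°)/9.798538 = 1.505658
contact ratio ≈ 1.5057

1.5057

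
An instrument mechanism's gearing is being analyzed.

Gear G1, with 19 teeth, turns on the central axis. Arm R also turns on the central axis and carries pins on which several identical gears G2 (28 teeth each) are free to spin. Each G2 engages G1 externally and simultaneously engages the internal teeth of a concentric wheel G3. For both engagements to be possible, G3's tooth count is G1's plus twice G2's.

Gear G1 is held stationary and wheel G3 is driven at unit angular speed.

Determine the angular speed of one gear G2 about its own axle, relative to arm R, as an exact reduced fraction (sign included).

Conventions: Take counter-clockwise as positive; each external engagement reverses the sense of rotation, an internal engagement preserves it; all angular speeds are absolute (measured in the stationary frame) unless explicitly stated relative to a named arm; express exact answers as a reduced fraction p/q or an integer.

1425/2632

class = planetary set [G3 = 19+2·28 = 75; Willis about the carrier]
ring teeth: 19 + 2·28 = 75
19(ω_sun−ω_arm) = −75(ω_ring−ω_arm),  ω_sun = 0, ω_ring = 1
19(0−ω_arm) = −75(1−ω_arm)  ⇒  94·ω_arm = 75  ⇒  ω_arm = 75/94
sun–planet mesh: 19·(0−75/94) = −28·(ω_p−ω_arm)  ⇒  ω_p−ω_arm = 1425/2632
exact speed ratio = 1425/2632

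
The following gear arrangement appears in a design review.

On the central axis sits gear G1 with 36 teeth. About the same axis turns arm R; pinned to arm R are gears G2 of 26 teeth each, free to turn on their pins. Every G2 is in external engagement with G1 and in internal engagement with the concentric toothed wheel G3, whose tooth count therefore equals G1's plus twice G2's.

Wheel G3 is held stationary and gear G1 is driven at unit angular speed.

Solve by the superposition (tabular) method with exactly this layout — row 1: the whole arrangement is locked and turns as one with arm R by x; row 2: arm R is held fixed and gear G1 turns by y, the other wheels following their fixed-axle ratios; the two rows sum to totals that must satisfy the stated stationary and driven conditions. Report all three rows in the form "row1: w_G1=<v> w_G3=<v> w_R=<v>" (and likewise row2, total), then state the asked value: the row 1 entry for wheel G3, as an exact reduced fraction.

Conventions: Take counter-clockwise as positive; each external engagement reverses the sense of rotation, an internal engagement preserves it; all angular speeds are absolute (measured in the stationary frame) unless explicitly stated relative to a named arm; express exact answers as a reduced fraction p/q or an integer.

recognized (axles ride arm R): planetary set, 36/26/88 teeth
row 1 (train locked, turned with arm): all members turn x
row 2 — arm fixed, fixed-axis ratios: sun y, ring −(36/88)·y, arm 0
boundary: total ω_ring = x − (36/88)·y = 0 and total ω_sun = x + y = 1  ⇒  y = 22/31, x = 9/31
row 2 ring = −(36/88)·22/31 = -9/31
totals (row 1 + row 2): sun 9/31 + 22/31 = 1, ring 9/31 + (-9/31) = 0, arm 9/31 + 0 = 9/31
asked cell (row1, ring) = 9/31

row1: w_G1=9/31 w_G3=9/31 w_R=9/31
row2: w_G1=22/31 w_G3=-9/31 w_R=0
total: w_G1=1 w_G3=0 w_R=9/31
asked value: 9/31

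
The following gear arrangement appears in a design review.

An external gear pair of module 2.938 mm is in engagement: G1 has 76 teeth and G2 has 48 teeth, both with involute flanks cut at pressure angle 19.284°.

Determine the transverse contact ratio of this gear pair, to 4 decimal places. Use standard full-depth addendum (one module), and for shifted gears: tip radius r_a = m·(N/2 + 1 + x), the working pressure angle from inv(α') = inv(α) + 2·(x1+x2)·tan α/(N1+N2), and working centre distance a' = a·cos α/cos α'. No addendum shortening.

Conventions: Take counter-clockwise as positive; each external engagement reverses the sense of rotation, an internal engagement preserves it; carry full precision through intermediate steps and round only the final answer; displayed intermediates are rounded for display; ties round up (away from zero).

1.8251

single-mesh involute tooth geometry (76T engaging 48T at module 2.938)
base radii: r_b1 = 105.380014, r_b2 = 66.555798
tip radii: r_a1 = 114.582000, r_a2 = 73.450000
no profile shift: α' = α, a' = a
action lengths: √(r_a1²−r_b1²) = 44.989859, √(r_a2²−r_b2²) = 31.068122
base pitch p_b = π·m·cos α = 8.712134
CR = (44.989859 + 31.068122 − 182.156000·sin 19.28400°)/8.712134 = 1.825134
contact ratio ≈ 1.8251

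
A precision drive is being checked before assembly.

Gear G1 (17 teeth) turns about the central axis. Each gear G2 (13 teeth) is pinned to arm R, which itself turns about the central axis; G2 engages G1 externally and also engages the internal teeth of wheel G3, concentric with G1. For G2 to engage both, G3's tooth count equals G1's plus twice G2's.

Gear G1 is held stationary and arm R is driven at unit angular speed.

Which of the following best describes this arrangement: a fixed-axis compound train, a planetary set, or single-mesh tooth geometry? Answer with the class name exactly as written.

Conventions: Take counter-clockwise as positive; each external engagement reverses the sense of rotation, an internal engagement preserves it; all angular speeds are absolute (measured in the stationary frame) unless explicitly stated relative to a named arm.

topology: planetary set — G1 17T / G2 13T / G3 43T, arm = carrier (Willis)
classification: planetary set

planetary set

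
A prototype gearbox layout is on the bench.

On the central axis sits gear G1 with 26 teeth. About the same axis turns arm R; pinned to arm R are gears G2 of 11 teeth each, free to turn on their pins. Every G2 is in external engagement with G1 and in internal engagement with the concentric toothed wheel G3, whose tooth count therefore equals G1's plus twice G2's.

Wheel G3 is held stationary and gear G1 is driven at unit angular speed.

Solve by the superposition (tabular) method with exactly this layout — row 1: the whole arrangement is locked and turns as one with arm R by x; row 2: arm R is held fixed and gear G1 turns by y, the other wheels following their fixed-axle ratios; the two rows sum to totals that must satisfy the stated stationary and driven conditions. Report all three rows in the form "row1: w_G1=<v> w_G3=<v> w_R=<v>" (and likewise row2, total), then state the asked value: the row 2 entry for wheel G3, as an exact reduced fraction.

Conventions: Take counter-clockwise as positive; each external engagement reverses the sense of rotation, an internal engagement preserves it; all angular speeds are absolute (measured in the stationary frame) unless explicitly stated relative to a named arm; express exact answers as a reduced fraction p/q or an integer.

class = planetary set [G3 = 26+2·11 = 48; Willis about the carrier]
row 1 — lock + rotate with arm: ω_sun = ω_ring = ω_arm = x
superposition row 2 [arm held]: sun y, ring −(26/48)·y, arm 0
boundary: total ω_ring = x − (26/48)·y = 0 and total ω_sun = x + y = 1  ⇒  y = 24/37, x = 13/37
row 2 ring = −(26/48)·24/37 = -13/37
totals (row 1 + row 2): sun 13/37 + 24/37 = 1, ring 13/37 + (-13/37) = 0, arm 13/37 + 0 = 13/37
asked cell (row2, ring) = -13/37

row1: w_G1=13/37 w_G3=13/37 w_R=13/37
row2: w_G1=24/37 w_G3=-13/37 w_R=0
total: w_G1=1 w_G3=0 w_R=13/37
asked value: -13/37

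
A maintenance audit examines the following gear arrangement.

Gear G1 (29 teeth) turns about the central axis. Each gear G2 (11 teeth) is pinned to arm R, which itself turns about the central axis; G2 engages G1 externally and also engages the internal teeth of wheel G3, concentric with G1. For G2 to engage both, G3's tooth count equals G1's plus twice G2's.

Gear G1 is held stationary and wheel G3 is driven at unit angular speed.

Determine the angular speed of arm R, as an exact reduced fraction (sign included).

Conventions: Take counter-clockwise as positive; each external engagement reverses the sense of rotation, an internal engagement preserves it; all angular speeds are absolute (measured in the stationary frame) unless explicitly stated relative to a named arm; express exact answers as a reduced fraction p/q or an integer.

51/80

planetary set (29T centre, 11T on arm, 51T internal) — Willis relation
ring teeth: 29 + 2·11 = 51
29(ω_sun−ω_arm) = −51(ω_ring−ω_arm),  ω_sun = 0, ω_ring = 1
29(0−ω_arm) = −51(1−ω_arm)  ⇒  80·ω_arm = 51  ⇒  ω_arm = 51/80
exact speed ratio = 51/80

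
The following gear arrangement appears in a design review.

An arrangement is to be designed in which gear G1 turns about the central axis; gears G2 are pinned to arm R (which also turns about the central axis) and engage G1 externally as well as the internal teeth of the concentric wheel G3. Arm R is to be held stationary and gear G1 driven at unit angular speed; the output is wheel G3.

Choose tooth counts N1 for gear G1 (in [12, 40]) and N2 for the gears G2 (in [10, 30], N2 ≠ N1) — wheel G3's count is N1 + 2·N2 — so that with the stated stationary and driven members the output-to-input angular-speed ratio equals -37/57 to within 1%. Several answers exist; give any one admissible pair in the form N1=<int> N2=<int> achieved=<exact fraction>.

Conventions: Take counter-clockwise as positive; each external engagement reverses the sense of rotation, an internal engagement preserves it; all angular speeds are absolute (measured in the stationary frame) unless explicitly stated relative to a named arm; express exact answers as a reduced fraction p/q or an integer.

N1=37 N2=10 achieved=-37/57

class = planetary set [ratio -37/57 wanted; Willis about the carrier]
Willis with ω_arm = 0: ω_ring/ω_sun = −N1/N3; set equal to -37/57  ⇒  N3/N1 = −1/(-37/57) = 57/37
N3 = N1 + 2·N2  ⇒  N2/N1 = (N3/N1 − 1)/2 = (57/37 − 1)/2 = 10/37
smallest multiple with N1 ≥ 12 and N2 ≥ 10: k = 1  ⇒  N1 = 1·37 = 37, N2 = 1·10 = 10 (N1 ≤ 40, N2 ≤ 30, N2 ≠ N1 ✓), N3 = 37 + 2·10 = 57
check: −N1/N3 with N1 = 37, N3 = 57 gives -37/57; |achieved − target| = 0 ≤ 37/5700 ✓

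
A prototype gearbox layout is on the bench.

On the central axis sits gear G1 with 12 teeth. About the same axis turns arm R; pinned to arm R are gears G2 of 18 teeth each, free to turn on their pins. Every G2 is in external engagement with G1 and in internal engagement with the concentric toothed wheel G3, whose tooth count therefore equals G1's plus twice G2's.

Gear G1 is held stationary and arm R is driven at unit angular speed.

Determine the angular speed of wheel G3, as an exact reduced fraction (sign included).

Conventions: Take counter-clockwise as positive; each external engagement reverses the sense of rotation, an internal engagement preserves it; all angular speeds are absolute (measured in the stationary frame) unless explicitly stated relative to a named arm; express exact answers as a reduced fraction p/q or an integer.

planetary set (12T centre, 18T on arm, 48T internal) — Willis relation
ring teeth: 12 + 2·18 = 48
12(ω_sun−ω_arm) = −48(ω_ring−ω_arm),  ω_sun = 0, ω_arm = 1
ω_ring = 1 − (12/48)(0−1) = 5/4
exact speed ratio = 5/4

5/4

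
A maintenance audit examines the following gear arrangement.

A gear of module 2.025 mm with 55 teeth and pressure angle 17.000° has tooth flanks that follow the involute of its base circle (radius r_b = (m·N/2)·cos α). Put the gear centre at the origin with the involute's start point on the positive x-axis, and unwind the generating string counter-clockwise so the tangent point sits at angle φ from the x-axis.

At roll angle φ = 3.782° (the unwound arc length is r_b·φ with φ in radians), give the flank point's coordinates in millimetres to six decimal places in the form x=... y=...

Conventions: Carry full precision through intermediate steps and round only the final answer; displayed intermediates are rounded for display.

x=53.370112 y=0.005103

recognized (one wheel, involute flank): single-mesh tooth geometry, m = 2.025, N = 55
pitch radius r_p = m·N/2 = 2.025·55/2 = 55.687500
base radius r_b = r_p·cos α = 55.687500·cos 17.000° = 53.254221
roll angle φ = 3.782° = 0.06600835 rad
x = r_b·(cos φ + φ·sin φ) = 53.370112
y = r_b·(sin φ − φ·cos φ) = 0.005103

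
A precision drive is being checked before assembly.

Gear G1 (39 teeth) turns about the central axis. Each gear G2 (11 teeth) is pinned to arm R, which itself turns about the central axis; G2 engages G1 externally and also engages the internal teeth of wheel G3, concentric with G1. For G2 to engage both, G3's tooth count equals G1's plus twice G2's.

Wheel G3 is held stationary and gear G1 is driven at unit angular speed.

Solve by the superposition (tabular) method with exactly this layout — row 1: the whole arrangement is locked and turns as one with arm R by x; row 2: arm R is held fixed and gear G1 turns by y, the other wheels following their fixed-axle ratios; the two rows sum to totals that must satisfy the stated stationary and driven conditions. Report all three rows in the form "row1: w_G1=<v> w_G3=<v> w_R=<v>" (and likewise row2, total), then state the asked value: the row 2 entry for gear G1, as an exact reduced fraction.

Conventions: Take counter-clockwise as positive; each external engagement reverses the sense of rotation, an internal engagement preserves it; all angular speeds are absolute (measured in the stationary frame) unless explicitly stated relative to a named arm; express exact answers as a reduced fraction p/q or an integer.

recognized (axles ride arm R): planetary set, 39/11/61 teeth
row 1 — lock + rotate with arm: ω_sun = ω_ring = ω_arm = x
row 2 (arm held, sun turns y): ω_ring = −(39/61)·y, ω_arm = 0
boundary: total ω_ring = x − (39/61)·y = 0 and total ω_sun = x + y = 1  ⇒  y = 61/100, x = 39/100
row 2 ring = −(39/61)·61/100 = -39/100
totals (row 1 + row 2): sun 39/100 + 61/100 = 1, ring 39/100 + (-39/100) = 0, arm 39/100 + 0 = 39/100
asked cell (row2, sun) = 61/100

row1: w_G1=39/100 w_G3=39/100 w_R=39/100
row2: w_G1=61/100 w_G3=-39/100 w_R=0
total: w_G1=1 w_G3=0 w_R=39/100
asked value: 61/100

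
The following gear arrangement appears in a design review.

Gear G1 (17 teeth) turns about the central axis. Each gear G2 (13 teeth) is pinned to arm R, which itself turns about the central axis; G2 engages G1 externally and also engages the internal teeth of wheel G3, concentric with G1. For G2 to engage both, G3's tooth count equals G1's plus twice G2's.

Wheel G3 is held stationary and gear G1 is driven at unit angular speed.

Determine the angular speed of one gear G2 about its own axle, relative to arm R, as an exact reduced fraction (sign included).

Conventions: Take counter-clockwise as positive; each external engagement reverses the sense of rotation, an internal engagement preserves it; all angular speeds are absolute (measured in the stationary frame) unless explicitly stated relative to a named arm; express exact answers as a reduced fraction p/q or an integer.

-731/780

recognized (axles ride arm R): planetary set, 17/13/43 teeth
ring teeth: 17 + 2·13 = 43
17(ω_sun−ω_arm) = −43(ω_ring−ω_arm),  ω_ring = 0, ω_sun = 1
17(1−ω_arm) = −43(0−ω_arm)  ⇒  60·ω_arm = 17  ⇒  ω_arm = 17/60
sun–planet mesh: 17·(1−17/60) = −13·(ω_p−ω_arm)  ⇒  ω_p−ω_arm = -731/780
exact speed ratio = -731/780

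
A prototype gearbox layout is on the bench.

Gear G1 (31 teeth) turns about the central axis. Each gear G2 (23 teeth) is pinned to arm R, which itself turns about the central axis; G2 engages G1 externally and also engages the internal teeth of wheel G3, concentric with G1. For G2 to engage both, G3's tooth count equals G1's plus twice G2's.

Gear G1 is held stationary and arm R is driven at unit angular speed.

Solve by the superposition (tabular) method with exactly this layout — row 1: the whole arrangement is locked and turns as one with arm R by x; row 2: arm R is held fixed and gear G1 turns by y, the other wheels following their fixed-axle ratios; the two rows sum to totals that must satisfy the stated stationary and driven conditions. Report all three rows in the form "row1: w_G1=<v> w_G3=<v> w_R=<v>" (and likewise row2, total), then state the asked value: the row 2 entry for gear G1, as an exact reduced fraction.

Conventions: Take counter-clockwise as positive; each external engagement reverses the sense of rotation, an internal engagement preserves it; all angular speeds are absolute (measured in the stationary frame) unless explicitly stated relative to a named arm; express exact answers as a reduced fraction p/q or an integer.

class = planetary set [G3 = 31+2·23 = 77; Willis about the carrier]
row 1 — lock + rotate with arm: ω_sun = ω_ring = ω_arm = x
row 2: sun turns y, ring = −(31/77)·y, arm 0
boundary: total ω_sun = x + y = 0 and total ω_arm = x = 1  ⇒  y = -1, x = 1
row 2 ring = −(31/77)·(-1) = 31/77
totals (row 1 + row 2): sun 1 + (-1) = 0, ring 1 + 31/77 = 108/77, arm 1 + 0 = 1
asked cell (row2, sun) = -1

row1: w_G1=1 w_G3=1 w_R=1
row2: w_G1=-1 w_G3=31/77 w_R=0
total: w_G1=0 w_G3=108/77 w_R=1
asked value: -1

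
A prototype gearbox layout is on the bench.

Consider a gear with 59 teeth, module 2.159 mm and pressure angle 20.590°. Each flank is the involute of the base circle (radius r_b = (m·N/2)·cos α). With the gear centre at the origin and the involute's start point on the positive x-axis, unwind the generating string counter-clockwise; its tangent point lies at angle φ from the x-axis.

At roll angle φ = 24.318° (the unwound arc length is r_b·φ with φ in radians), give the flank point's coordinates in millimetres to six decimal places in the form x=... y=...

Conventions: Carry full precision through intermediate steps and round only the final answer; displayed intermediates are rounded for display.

class = single-mesh tooth geometry [base-circle involute, m = 2.159, 59T]
pitch radius r_p = m·N/2 = 2.159·59/2 = 63.690500
base radius r_b = r_p·cos α = 63.690500·cos 20.590° = 59.622010
roll angle φ = 24.318° = 0.42442917 rad
x = r_b·(cos φ + φ·sin φ) = 64.752732
y = r_b·(sin φ − φ·cos φ) = 1.492304

x=64.752732 y=1.492304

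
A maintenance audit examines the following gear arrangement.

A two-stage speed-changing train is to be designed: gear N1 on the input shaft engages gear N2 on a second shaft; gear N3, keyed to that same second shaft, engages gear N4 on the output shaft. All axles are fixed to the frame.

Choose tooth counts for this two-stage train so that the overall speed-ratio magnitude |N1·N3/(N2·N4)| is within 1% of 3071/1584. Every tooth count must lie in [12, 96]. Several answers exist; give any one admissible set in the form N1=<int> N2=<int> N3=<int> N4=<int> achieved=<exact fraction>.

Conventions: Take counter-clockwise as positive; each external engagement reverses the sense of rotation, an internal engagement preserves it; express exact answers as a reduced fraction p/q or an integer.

N1=37 N2=18 N3=83 N4=88 achieved=3071/1584

topology: fixed-axis compound train — 2 stages, target 3071/1584
target = 3071/1584 in lowest terms: an exact hit needs N1·N3 = k·3071 and N2·N4 = k·1584 for one integer k, every count in [12, 96]; additionally prefer no 1:1 stage (N1 ≠ N2, N3 ≠ N4)
k = 1: N1·N3 = 3071 = 37·83, N2·N4 = 1584 = 18·88
achieved = 37·83/(18·88) = 3071/1584; |achieved − target| = 0 ≤ 3071/158400 ✓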